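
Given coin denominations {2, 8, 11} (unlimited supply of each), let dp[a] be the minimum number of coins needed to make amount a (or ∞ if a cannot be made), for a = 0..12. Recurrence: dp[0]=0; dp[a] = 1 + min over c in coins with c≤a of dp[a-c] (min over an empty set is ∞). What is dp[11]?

 a  0  1  2  3  4  5  6  7  8  9 10 11 12
dp  0  -  1  -  2  -  3  -  1  -  2  1  3
(- denotes ∞ / unreachable)

1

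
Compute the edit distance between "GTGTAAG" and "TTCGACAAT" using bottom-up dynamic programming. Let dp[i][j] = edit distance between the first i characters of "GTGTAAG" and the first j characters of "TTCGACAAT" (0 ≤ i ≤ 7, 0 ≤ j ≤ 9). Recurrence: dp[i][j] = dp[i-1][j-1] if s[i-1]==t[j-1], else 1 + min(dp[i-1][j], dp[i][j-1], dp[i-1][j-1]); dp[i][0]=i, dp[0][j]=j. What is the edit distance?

   ''  T  T  C  G  A  C  A  A  T
''  0  1  2  3  4  5  6  7  8  9
 G  1  1  2  3  3  4  5  6  7  8
 T  2  1  1  2  3  4  5  6  7  7
 G  3  2  2  2  2  3  4  5  6  7
 T  4  3  2  3  3  3  4  5  6  6
 A  5  4  3  3  4  3  4  4  5  6
 A  6  5  4  4  4  4  4  4  4  5
 G  7  6  5  5  4  5  5  5  5  5

5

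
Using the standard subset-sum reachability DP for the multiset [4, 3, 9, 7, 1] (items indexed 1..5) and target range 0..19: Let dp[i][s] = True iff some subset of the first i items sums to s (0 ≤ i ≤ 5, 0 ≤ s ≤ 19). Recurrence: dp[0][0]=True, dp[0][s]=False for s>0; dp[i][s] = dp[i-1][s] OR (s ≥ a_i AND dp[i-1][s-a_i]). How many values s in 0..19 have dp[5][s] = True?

17

i\s   0   1   2   3   4   5   6   7   8   9  10  11  12  13  14  15  16  17  18  19
  0   T   F   F   F   F   F   F   F   F   F   F   F   F   F   F   F   F   F   F   F
  1   T   F   F   F   T   F   F   F   F   F   F   F   F   F   F   F   F   F   F   F
  2   T   F   F   T   T   F   F   T   F   F   F   F   F   F   F   F   F   F   F   F
  3   T   F   F   T   T   F   F   T   F   T   F   F   T   T   F   F   T   F   F   F
  4   T   F   F   T   T   F   F   T   F   T   T   T   T   T   T   F   T   F   F   T
  5   T   T   F   T   T   T   F   T   T   T   T   T   T   T   T   T   T   T   F   T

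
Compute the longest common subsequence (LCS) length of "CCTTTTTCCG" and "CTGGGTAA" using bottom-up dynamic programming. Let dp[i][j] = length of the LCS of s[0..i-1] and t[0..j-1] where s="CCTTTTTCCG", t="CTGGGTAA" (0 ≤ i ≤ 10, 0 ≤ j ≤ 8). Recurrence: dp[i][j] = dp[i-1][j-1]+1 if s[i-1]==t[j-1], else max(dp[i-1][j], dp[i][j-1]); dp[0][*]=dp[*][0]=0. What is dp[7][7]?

3

   ''  C  T  G  G  G  T  A  A
''  0  0  0  0  0  0  0  0  0
 C  0  1  1  1  1  1  1  1  1
 C  0  1  1  1  1  1  1  1  1
 T  0  1  2  2  2  2  2  2  2
 T  0  1  2  2  2  2  3  3  3
 T  0  1  2  2  2  2  3  3  3
 T  0  1  2  2  2  2  3  3  3
 T  0  1  2  2  2  2  3  3  3
 C  0  1  2  2  2  2  3  3  3
 C  0  1  2  2  2  2  3  3  3
 G  0  1  2  3  3  3  3  3  3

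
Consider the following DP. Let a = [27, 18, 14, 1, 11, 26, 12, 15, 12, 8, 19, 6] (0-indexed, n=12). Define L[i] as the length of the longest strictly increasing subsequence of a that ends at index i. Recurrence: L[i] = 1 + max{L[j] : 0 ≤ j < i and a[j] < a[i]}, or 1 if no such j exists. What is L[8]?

3

   i    0    1    2    3    4    5    6    7    8    9   10   11
a[i]   27   18   14    1   11   26   12   15   12    8   19    6
L[i]    1    1    1    1    2    3    3    4    3    2    5    2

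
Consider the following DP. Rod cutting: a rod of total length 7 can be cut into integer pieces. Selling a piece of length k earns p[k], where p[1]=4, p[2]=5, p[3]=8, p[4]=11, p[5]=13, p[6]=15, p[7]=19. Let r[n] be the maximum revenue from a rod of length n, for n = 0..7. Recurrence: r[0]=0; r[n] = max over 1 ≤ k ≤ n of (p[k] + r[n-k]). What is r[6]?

24

   n    0    1    2    3    4    5    6    7
r[n]    0    4    8   12   16   20   24   28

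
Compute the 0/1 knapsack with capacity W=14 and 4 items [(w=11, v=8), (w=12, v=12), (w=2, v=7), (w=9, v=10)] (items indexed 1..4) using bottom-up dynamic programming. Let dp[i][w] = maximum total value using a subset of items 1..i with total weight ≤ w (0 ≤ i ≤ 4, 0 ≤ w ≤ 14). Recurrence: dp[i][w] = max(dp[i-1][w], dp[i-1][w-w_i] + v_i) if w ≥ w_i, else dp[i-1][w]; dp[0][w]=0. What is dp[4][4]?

i\w   0   1   2   3   4   5   6   7   8   9  10  11  12  13  14
  0   0   0   0   0   0   0   0   0   0   0   0   0   0   0   0
  1   0   0   0   0   0   0   0   0   0   0   0   8   8   8   8
  2   0   0   0   0   0   0   0   0   0   0   0   8  12  12  12
  3   0   0   7   7   7   7   7   7   7   7   7   8  12  15  19
  4   0   0   7   7   7   7   7   7   7  10  10  17  17  17  19

7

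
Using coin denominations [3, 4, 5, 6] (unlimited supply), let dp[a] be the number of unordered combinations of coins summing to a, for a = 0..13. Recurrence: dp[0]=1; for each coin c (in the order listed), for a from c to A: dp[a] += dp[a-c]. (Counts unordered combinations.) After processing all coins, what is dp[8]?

2

after  coin     0     1     2     3     4     5     6     7     8     9    10    11    12    13
          3     1     0     0     1     0     0     1     0     0     1     0     0     1     0
          4     1     0     0     1     1     0     1     1     1     1     1     1     2     1
          5     1     0     0     1     1     1     1     1     2     2     2     2     3     3
          6     1     0     0     1     1     1     2     1     2     3     3     3     5     4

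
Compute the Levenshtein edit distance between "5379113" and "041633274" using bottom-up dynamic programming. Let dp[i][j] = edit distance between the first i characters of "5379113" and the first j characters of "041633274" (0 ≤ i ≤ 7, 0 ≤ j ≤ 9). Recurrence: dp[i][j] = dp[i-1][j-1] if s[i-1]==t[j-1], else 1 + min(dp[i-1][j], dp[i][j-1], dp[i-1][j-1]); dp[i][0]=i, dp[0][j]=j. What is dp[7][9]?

9

   ''  0  4  1  6  3  3  2  7  4
''  0  1  2  3  4  5  6  7  8  9
 5  1  1  2  3  4  5  6  7  8  9
 3  2  2  2  3  4  4  5  6  7  8
 7  3  3  3  3  4  5  5  6  6  7
 9  4  4  4  4  4  5  6  6  7  7
 1  5  5  5  4  5  5  6  7  7  8
 1  6  6  6  5  5  6  6  7  8  8
 3  7  7  7  6  6  5  6  7  8  9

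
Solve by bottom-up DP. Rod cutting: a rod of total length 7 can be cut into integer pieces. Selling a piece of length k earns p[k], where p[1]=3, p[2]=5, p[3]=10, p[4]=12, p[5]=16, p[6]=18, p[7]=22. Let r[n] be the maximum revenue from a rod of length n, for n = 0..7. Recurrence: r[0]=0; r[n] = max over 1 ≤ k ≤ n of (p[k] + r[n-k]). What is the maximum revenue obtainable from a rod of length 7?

   n    0    1    2    3    4    5    6    7
r[n]    0    3    6   10   13   16   20   23

23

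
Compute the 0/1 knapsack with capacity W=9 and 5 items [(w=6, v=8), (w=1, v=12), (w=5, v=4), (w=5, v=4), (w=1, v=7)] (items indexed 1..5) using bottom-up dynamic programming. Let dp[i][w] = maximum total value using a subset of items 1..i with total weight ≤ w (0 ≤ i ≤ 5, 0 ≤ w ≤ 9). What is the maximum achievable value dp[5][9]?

i\w   0   1   2   3   4   5   6   7   8   9
  0   0   0   0   0   0   0   0   0   0   0
  1   0   0   0   0   0   0   8   8   8   8
  2   0  12  12  12  12  12  12  20  20  20
  3   0  12  12  12  12  12  16  20  20  20
  4   0  12  12  12  12  12  16  20  20  20
  5   0  12  19  19  19  19  19  23  27  27

27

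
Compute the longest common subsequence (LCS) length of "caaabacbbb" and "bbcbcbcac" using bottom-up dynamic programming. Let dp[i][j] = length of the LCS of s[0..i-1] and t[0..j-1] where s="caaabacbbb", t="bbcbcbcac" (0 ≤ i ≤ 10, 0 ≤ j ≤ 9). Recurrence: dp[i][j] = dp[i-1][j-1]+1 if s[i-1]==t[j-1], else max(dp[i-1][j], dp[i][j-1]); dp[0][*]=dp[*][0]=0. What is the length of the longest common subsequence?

4

   ''  b  b  c  b  c  b  c  a  c
''  0  0  0  0  0  0  0  0  0  0
 c  0  0  0  1  1  1  1  1  1  1
 a  0  0  0  1  1  1  1  1  2  2
 a  0  0  0  1  1  1  1  1  2  2
 a  0  0  0  1  1  1  1  1  2  2
 b  0  1  1  1  2  2  2  2  2  2
 a  0  1  1  1  2  2  2  2  3  3
 c  0  1  1  2  2  3  3  3  3  4
 b  0  1  2  2  3  3  4  4  4  4
 b  0  1  2  2  3  3  4  4  4  4
 b  0  1  2  2  3  3  4  4  4  4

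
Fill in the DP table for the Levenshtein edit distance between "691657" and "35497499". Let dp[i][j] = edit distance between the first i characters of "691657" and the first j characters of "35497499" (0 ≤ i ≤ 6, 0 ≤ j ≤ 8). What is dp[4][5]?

5

   ''  3  5  4  9  7  4  9  9
''  0  1  2  3  4  5  6  7  8
 6  1  1  2  3  4  5  6  7  8
 9  2  2  2  3  3  4  5  6  7
 1  3  3  3  3  4  4  5  6  7
 6  4  4  4  4  4  5  5  6  7
 5  5  5  4  5  5  5  6  6  7
 7  6  6  5  5  6  5  6  7  7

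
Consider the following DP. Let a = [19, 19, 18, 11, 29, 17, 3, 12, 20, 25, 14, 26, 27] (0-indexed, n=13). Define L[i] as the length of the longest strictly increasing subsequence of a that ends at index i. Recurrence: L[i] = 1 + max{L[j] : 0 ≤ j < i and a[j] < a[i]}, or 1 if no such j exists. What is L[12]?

6

   i    0    1    2    3    4    5    6    7    8    9   10   11   12
a[i]   19   19   18   11   29   17    3   12   20   25   14   26   27
L[i]    1    1    1    1    2    2    1    2    3    4    3    5    6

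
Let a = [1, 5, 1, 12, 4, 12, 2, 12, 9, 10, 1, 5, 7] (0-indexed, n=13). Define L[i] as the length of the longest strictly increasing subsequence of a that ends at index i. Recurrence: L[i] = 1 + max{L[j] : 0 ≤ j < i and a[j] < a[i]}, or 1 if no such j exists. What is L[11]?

   i    0    1    2    3    4    5    6    7    8    9   10   11   12
a[i]    1    5    1   12    4   12    2   12    9   10    1    5    7
L[i]    1    2    1    3    2    3    2    3    3    4    1    3    4

3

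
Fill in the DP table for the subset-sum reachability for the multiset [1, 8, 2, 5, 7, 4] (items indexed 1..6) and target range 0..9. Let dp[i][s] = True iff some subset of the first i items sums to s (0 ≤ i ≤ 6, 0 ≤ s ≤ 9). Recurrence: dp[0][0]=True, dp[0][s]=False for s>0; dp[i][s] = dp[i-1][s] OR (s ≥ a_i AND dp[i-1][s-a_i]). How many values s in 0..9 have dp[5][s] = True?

i\s   0   1   2   3   4   5   6   7   8   9
  0   T   F   F   F   F   F   F   F   F   F
  1   T   T   F   F   F   F   F   F   F   F
  2   T   T   F   F   F   F   F   F   T   T
  3   T   T   T   T   F   F   F   F   T   T
  4   T   T   T   T   F   T   T   T   T   T
  5   T   T   T   T   F   T   T   T   T   T
  6   T   T   T   T   T   T   T   T   T   T

9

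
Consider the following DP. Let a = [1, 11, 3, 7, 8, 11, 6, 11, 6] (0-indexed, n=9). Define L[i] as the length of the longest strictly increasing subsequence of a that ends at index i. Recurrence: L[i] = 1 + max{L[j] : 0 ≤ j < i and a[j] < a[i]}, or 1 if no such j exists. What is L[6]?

3

   i    0    1    2    3    4    5    6    7    8
a[i]    1   11    3    7    8   11    6   11    6
L[i]    1    2    2    3    4    5    3    5    3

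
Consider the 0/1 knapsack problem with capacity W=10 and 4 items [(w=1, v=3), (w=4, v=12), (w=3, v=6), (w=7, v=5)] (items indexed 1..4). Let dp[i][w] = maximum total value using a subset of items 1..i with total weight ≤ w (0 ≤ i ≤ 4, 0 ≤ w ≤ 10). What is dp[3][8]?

21

i\w   0   1   2   3   4   5   6   7   8   9  10
  0   0   0   0   0   0   0   0   0   0   0   0
  1   0   3   3   3   3   3   3   3   3   3   3
  2   0   3   3   3  12  15  15  15  15  15  15
  3   0   3   3   6  12  15  15  18  21  21  21
  4   0   3   3   6  12  15  15  18  21  21  21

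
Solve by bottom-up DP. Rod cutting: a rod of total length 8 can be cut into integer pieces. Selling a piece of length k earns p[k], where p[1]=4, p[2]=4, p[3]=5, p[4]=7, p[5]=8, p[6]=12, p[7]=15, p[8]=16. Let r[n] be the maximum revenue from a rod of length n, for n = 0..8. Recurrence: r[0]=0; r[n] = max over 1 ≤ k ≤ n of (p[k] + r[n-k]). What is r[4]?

16

   n    0    1    2    3    4    5    6    7    8
r[n]    0    4    8   12   16   20   24   28   32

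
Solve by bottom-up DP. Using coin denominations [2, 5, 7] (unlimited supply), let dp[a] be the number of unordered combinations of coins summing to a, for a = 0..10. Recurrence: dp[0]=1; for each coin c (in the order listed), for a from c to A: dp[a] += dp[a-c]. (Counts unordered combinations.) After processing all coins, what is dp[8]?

1

after  coin     0     1     2     3     4     5     6     7     8     9    10
          2     1     0     1     0     1     0     1     0     1     0     1
          5     1     0     1     0     1     1     1     1     1     1     2
          7     1     0     1     0     1     1     1     2     1     2     2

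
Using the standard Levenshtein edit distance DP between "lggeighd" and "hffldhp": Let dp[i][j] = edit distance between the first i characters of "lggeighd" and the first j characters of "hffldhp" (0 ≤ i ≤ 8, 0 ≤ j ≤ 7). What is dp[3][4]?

   ''  h  f  f  l  d  h  p
''  0  1  2  3  4  5  6  7
 l  1  1  2  3  3  4  5  6
 g  2  2  2  3  4  4  5  6
 g  3  3  3  3  4  5  5  6
 e  4  4  4  4  4  5  6  6
 i  5  5  5  5  5  5  6  7
 g  6  6  6  6  6  6  6  7
 h  7  6  7  7  7  7  6  7
 d  8  7  7  8  8  7  7  7

4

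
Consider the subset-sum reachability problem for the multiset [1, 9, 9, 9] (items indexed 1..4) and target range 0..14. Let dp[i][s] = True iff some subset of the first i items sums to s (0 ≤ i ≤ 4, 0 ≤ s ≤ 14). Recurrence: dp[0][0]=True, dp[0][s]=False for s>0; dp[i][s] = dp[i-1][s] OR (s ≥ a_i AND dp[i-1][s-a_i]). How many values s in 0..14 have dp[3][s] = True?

4

i\s   0   1   2   3   4   5   6   7   8   9  10  11  12  13  14
  0   T   F   F   F   F   F   F   F   F   F   F   F   F   F   F
  1   T   T   F   F   F   F   F   F   F   F   F   F   F   F   F
  2   T   T   F   F   F   F   F   F   F   T   T   F   F   F   F
  3   T   T   F   F   F   F   F   F   F   T   T   F   F   F   F
  4   T   T   F   F   F   F   F   F   F   T   T   F   F   F   F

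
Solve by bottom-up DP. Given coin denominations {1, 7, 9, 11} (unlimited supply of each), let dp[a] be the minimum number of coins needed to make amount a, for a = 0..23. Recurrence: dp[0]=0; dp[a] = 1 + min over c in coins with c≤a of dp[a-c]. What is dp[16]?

 a  0  1  2  3  4  5  6  7  8  9 10 11 12 13 14 15 16 17 18 19 20 21 22 23
dp  0  1  2  3  4  5  6  1  2  1  2  1  2  3  2  3  2  3  2  3  2  3  2  3

2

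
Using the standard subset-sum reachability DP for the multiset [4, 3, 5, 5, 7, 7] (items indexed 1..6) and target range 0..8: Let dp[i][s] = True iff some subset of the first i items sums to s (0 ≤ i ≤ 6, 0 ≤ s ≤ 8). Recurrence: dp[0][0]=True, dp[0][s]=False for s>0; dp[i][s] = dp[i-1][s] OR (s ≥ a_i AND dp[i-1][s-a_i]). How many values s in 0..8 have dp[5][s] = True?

i\s   0   1   2   3   4   5   6   7   8
  0   T   F   F   F   F   F   F   F   F
  1   T   F   F   F   T   F   F   F   F
  2   T   F   F   T   T   F   F   T   F
  3   T   F   F   T   T   T   F   T   T
  4   T   F   F   T   T   T   F   T   T
  5   T   F   F   T   T   T   F   T   T
  6   T   F   F   T   T   T   F   T   T

6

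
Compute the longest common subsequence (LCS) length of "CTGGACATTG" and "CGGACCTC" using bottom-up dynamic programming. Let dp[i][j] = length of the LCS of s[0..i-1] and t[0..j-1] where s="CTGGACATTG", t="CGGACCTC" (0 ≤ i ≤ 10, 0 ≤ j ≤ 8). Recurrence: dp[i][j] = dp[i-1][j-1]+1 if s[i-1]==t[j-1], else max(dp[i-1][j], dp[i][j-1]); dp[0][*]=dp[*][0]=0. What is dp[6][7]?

5

   ''  C  G  G  A  C  C  T  C
''  0  0  0  0  0  0  0  0  0
 C  0  1  1  1  1  1  1  1  1
 T  0  1  1  1  1  1  1  2  2
 G  0  1  2  2  2  2  2  2  2
 G  0  1  2  3  3  3  3  3  3
 A  0  1  2  3  4  4  4  4  4
 C  0  1  2  3  4  5  5  5  5
 A  0  1  2  3  4  5  5  5  5
 T  0  1  2  3  4  5  5  6  6
 T  0  1  2  3  4  5  5  6  6
 G  0  1  2  3  4  5  5  6  6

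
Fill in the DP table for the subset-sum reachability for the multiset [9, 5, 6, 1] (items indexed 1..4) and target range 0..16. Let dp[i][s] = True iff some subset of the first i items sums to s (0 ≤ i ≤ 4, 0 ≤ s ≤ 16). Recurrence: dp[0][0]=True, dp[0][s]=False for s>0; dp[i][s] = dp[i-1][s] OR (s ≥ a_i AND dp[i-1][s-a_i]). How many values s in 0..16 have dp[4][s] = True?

12

i\s   0   1   2   3   4   5   6   7   8   9  10  11  12  13  14  15  16
  0   T   F   F   F   F   F   F   F   F   F   F   F   F   F   F   F   F
  1   T   F   F   F   F   F   F   F   F   T   F   F   F   F   F   F   F
  2   T   F   F   F   F   T   F   F   F   T   F   F   F   F   T   F   F
  3   T   F   F   F   F   T   T   F   F   T   F   T   F   F   T   T   F
  4   T   T   F   F   F   T   T   T   F   T   T   T   T   F   T   T   T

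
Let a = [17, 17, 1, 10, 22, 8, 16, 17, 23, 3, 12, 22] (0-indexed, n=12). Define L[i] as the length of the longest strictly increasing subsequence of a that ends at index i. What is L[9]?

   i    0    1    2    3    4    5    6    7    8    9   10   11
a[i]   17   17    1   10   22    8   16   17   23    3   12   22
L[i]    1    1    1    2    3    2    3    4    5    2    3    5

2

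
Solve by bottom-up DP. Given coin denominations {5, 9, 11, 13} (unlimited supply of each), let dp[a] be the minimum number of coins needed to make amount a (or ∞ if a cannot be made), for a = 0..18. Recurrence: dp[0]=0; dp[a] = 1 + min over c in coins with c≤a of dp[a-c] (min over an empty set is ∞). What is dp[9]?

 a  0  1  2  3  4  5  6  7  8  9 10 11 12 13 14 15 16 17 18
dp  0  -  -  -  -  1  -  -  -  1  2  1  -  1  2  3  2  -  2
(- denotes ∞ / unreachable)

1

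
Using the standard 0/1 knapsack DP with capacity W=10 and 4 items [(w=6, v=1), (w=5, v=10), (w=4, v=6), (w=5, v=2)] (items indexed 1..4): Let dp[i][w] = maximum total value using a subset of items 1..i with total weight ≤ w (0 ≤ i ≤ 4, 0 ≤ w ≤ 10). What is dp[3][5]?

10

i\w   0   1   2   3   4   5   6   7   8   9  10
  0   0   0   0   0   0   0   0   0   0   0   0
  1   0   0   0   0   0   0   1   1   1   1   1
  2   0   0   0   0   0  10  10  10  10  10  10
  3   0   0   0   0   6  10  10  10  10  16  16
  4   0   0   0   0   6  10  10  10  10  16  16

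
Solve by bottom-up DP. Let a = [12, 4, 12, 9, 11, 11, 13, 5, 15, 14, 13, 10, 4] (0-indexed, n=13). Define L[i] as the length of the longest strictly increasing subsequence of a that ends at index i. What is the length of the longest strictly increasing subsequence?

   i    0    1    2    3    4    5    6    7    8    9   10   11   12
a[i]   12    4   12    9   11   11   13    5   15   14   13   10    4
L[i]    1    1    2    2    3    3    4    2    5    5    4    3    1

5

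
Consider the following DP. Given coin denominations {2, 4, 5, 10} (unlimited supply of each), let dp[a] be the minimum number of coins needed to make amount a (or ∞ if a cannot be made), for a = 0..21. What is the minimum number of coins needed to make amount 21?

 a  0  1  2  3  4  5  6  7  8  9 10 11 12 13 14 15 16 17 18 19 20 21
dp  0  -  1  -  1  1  2  2  2  2  1  3  2  3  2  2  3  3  3  3  2  4
(- denotes ∞ / unreachable)

4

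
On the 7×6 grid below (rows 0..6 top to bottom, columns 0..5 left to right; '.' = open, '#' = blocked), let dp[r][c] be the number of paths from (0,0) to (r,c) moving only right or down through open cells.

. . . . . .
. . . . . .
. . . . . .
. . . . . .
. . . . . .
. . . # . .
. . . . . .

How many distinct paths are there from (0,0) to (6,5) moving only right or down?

r\c   0   1   2   3   4   5
  0   1   1   1   1   1   1
  1   1   2   3   4   5   6
  2   1   3   6  10  15  21
  3   1   4  10  20  35  56
  4   1   5  15  35  70 126
  5   1   6  21   0  70 196
  6   1   7  28  28  98 294

294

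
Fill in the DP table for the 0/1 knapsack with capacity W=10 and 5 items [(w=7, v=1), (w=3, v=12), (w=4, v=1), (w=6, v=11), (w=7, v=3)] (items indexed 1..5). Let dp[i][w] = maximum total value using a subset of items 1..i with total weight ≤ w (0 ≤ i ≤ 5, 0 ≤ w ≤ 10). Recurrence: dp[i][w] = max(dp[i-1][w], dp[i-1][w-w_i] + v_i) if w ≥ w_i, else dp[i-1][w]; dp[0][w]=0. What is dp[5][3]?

i\w   0   1   2   3   4   5   6   7   8   9  10
  0   0   0   0   0   0   0   0   0   0   0   0
  1   0   0   0   0   0   0   0   1   1   1   1
  2   0   0   0  12  12  12  12  12  12  12  13
  3   0   0   0  12  12  12  12  13  13  13  13
  4   0   0   0  12  12  12  12  13  13  23  23
  5   0   0   0  12  12  12  12  13  13  23  23

12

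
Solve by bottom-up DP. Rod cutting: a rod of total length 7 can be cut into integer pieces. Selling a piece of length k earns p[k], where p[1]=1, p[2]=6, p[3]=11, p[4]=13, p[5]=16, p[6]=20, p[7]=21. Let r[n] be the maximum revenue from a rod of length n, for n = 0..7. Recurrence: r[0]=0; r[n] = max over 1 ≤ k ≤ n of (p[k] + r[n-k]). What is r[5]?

17

   n    0    1    2    3    4    5    6    7
r[n]    0    1    6   11   13   17   22   24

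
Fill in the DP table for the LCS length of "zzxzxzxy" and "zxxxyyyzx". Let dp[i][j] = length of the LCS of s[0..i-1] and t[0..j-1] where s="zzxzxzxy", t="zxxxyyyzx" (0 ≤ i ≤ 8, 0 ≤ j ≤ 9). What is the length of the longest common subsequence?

5

   ''  z  x  x  x  y  y  y  z  x
''  0  0  0  0  0  0  0  0  0  0
 z  0  1  1  1  1  1  1  1  1  1
 z  0  1  1  1  1  1  1  1  2  2
 x  0  1  2  2  2  2  2  2  2  3
 z  0  1  2  2  2  2  2  2  3  3
 x  0  1  2  3  3  3  3  3  3  4
 z  0  1  2  3  3  3  3  3  4  4
 x  0  1  2  3  4  4  4  4  4  5
 y  0  1  2  3  4  5  5  5  5  5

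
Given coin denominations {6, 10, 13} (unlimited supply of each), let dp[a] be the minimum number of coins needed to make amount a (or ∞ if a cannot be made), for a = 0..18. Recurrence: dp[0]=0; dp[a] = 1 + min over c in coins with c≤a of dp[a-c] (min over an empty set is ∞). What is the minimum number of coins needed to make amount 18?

3

 a  0  1  2  3  4  5  6  7  8  9 10 11 12 13 14 15 16 17 18
dp  0  -  -  -  -  -  1  -  -  -  1  -  2  1  -  -  2  -  3
(- denotes ∞ / unreachable)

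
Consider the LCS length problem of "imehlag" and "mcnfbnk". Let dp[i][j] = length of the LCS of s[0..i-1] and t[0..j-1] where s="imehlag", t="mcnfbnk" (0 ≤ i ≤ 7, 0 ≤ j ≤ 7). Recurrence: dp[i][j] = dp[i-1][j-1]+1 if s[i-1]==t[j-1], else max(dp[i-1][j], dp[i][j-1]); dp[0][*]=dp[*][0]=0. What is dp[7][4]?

   ''  m  c  n  f  b  n  k
''  0  0  0  0  0  0  0  0
 i  0  0  0  0  0  0  0  0
 m  0  1  1  1  1  1  1  1
 e  0  1  1  1  1  1  1  1
 h  0  1  1  1  1  1  1  1
 l  0  1  1  1  1  1  1  1
 a  0  1  1  1  1  1  1  1
 g  0  1  1  1  1  1  1  1

1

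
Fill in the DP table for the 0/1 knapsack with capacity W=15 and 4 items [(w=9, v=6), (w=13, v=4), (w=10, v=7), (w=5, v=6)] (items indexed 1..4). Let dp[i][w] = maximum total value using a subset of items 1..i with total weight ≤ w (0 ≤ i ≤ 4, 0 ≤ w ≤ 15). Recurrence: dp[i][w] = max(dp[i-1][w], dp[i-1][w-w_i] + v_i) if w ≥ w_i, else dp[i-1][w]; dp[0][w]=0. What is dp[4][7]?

6

i\w   0   1   2   3   4   5   6   7   8   9  10  11  12  13  14  15
  0   0   0   0   0   0   0   0   0   0   0   0   0   0   0   0   0
  1   0   0   0   0   0   0   0   0   0   6   6   6   6   6   6   6
  2   0   0   0   0   0   0   0   0   0   6   6   6   6   6   6   6
  3   0   0   0   0   0   0   0   0   0   6   7   7   7   7   7   7
  4   0   0   0   0   0   6   6   6   6   6   7   7   7   7  12  13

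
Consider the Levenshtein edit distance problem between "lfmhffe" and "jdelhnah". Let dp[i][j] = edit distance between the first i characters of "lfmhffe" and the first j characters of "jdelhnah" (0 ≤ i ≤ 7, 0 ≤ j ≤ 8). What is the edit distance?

7

   ''  j  d  e  l  h  n  a  h
''  0  1  2  3  4  5  6  7  8
 l  1  1  2  3  3  4  5  6  7
 f  2  2  2  3  4  4  5  6  7
 m  3  3  3  3  4  5  5  6  7
 h  4  4  4  4  4  4  5  6  6
 f  5  5  5  5  5  5  5  6  7
 f  6  6  6  6  6  6  6  6  7
 e  7  7  7  6  7  7  7  7  7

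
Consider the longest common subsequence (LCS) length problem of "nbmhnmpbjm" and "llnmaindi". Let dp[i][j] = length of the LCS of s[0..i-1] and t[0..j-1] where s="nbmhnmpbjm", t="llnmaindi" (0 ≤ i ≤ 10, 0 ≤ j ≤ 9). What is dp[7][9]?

3

   ''  l  l  n  m  a  i  n  d  i
''  0  0  0  0  0  0  0  0  0  0
 n  0  0  0  1  1  1  1  1  1  1
 b  0  0  0  1  1  1  1  1  1  1
 m  0  0  0  1  2  2  2  2  2  2
 h  0  0  0  1  2  2  2  2  2  2
 n  0  0  0  1  2  2  2  3  3  3
 m  0  0  0  1  2  2  2  3  3  3
 p  0  0  0  1  2  2  2  3  3  3
 b  0  0  0  1  2  2  2  3  3  3
 j  0  0  0  1  2  2  2  3  3  3
 m  0  0  0  1  2  2  2  3  3  3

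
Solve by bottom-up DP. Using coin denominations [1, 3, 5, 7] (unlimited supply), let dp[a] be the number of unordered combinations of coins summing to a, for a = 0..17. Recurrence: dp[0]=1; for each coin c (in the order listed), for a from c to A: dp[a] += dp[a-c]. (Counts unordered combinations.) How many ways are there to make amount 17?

24

after  coin     0     1     2     3     4     5     6     7     8     9    10    11    12    13    14    15    16    17
          1     1     1     1     1     1     1     1     1     1     1     1     1     1     1     1     1     1     1
          3     1     1     1     2     2     2     3     3     3     4     4     4     5     5     5     6     6     6
          5     1     1     1     2     2     3     4     4     5     6     7     8     9    10    11    13    14    15
          7     1     1     1     2     2     3     4     5     6     7     9    10    12    14    16    19    21    24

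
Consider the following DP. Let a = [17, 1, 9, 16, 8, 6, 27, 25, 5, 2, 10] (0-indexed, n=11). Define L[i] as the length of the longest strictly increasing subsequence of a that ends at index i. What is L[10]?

3

   i    0    1    2    3    4    5    6    7    8    9   10
a[i]   17    1    9   16    8    6   27   25    5    2   10
L[i]    1    1    2    3    2    2    4    4    2    2    3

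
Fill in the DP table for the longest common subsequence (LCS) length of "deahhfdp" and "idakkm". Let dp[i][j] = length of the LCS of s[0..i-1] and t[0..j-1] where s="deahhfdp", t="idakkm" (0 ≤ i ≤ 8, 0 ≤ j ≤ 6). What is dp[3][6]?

2

   ''  i  d  a  k  k  m
''  0  0  0  0  0  0  0
 d  0  0  1  1  1  1  1
 e  0  0  1  1  1  1  1
 a  0  0  1  2  2  2  2
 h  0  0  1  2  2  2  2
 h  0  0  1  2  2  2  2
 f  0  0  1  2  2  2  2
 d  0  0  1  2  2  2  2
 p  0  0  1  2  2  2  2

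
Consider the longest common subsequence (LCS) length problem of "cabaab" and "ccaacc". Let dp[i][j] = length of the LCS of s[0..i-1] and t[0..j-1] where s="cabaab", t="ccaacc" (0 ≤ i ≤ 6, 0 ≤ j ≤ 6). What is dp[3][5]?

2

   ''  c  c  a  a  c  c
''  0  0  0  0  0  0  0
 c  0  1  1  1  1  1  1
 a  0  1  1  2  2  2  2
 b  0  1  1  2  2  2  2
 a  0  1  1  2  3  3  3
 a  0  1  1  2  3  3  3
 b  0  1  1  2  3  3  3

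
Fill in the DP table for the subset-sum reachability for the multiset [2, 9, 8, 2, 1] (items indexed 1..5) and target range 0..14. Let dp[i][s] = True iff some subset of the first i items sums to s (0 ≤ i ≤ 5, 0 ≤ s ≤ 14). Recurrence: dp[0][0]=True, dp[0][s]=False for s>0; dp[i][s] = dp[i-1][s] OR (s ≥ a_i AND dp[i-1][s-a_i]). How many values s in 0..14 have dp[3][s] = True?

6

i\s   0   1   2   3   4   5   6   7   8   9  10  11  12  13  14
  0   T   F   F   F   F   F   F   F   F   F   F   F   F   F   F
  1   T   F   T   F   F   F   F   F   F   F   F   F   F   F   F
  2   T   F   T   F   F   F   F   F   F   T   F   T   F   F   F
  3   T   F   T   F   F   F   F   F   T   T   T   T   F   F   F
  4   T   F   T   F   T   F   F   F   T   T   T   T   T   T   F
  5   T   T   T   T   T   T   F   F   T   T   T   T   T   T   T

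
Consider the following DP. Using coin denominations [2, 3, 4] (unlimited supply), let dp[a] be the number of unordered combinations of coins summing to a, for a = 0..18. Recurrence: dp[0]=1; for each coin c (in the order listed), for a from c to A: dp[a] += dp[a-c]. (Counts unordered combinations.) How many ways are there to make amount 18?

12

after  coin     0     1     2     3     4     5     6     7     8     9    10    11    12    13    14    15    16    17    18
          2     1     0     1     0     1     0     1     0     1     0     1     0     1     0     1     0     1     0     1
          3     1     0     1     1     1     1     2     1     2     2     2     2     3     2     3     3     3     3     4
          4     1     0     1     1     2     1     3     2     4     3     5     4     7     5     8     7    10     8    12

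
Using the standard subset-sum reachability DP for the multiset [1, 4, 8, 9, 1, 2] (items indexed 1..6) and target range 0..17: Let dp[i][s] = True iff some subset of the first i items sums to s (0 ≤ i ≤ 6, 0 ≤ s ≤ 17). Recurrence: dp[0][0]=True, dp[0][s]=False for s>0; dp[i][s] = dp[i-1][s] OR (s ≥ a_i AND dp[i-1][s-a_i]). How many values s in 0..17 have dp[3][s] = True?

8

i\s   0   1   2   3   4   5   6   7   8   9  10  11  12  13  14  15  16  17
  0   T   F   F   F   F   F   F   F   F   F   F   F   F   F   F   F   F   F
  1   T   T   F   F   F   F   F   F   F   F   F   F   F   F   F   F   F   F
  2   T   T   F   F   T   T   F   F   F   F   F   F   F   F   F   F   F   F
  3   T   T   F   F   T   T   F   F   T   T   F   F   T   T   F   F   F   F
  4   T   T   F   F   T   T   F   F   T   T   T   F   T   T   T   F   F   T
  5   T   T   T   F   T   T   T   F   T   T   T   T   T   T   T   T   F   T
  6   T   T   T   T   T   T   T   T   T   T   T   T   T   T   T   T   T   T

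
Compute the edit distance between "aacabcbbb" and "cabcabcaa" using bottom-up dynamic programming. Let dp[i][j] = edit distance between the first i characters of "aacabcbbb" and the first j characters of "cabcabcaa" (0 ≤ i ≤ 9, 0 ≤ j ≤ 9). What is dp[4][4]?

   ''  c  a  b  c  a  b  c  a  a
''  0  1  2  3  4  5  6  7  8  9
 a  1  1  1  2  3  4  5  6  7  8
 a  2  2  1  2  3  3  4  5  6  7
 c  3  2  2  2  2  3  4  4  5  6
 a  4  3  2  3  3  2  3  4  4  5
 b  5  4  3  2  3  3  2  3  4  5
 c  6  5  4  3  2  3  3  2  3  4
 b  7  6  5  4  3  3  3  3  3  4
 b  8  7  6  5  4  4  3  4  4  4
 b  9  8  7  6  5  5  4  4  5  5

3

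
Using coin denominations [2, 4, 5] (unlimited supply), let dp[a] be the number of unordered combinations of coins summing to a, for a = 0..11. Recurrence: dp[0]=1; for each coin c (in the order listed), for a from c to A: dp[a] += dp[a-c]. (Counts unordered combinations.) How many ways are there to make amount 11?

after  coin     0     1     2     3     4     5     6     7     8     9    10    11
          2     1     0     1     0     1     0     1     0     1     0     1     0
          4     1     0     1     0     2     0     2     0     3     0     3     0
          5     1     0     1     0     2     1     2     1     3     2     4     2

2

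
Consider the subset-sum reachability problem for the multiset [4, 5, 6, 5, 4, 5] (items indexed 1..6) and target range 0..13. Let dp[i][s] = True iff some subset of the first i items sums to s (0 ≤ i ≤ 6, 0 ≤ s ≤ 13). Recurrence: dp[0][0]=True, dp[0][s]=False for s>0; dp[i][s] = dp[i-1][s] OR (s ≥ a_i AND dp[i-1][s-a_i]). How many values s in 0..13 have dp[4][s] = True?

7

i\s   0   1   2   3   4   5   6   7   8   9  10  11  12  13
  0   T   F   F   F   F   F   F   F   F   F   F   F   F   F
  1   T   F   F   F   T   F   F   F   F   F   F   F   F   F
  2   T   F   F   F   T   T   F   F   F   T   F   F   F   F
  3   T   F   F   F   T   T   T   F   F   T   T   T   F   F
  4   T   F   F   F   T   T   T   F   F   T   T   T   F   F
  5   T   F   F   F   T   T   T   F   T   T   T   T   F   T
  6   T   F   F   F   T   T   T   F   T   T   T   T   F   T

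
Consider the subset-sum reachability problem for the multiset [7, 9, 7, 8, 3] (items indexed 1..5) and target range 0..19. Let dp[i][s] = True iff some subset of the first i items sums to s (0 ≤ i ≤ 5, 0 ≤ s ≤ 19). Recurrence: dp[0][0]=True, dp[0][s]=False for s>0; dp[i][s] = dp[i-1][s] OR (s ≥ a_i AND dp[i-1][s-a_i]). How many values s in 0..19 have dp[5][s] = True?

i\s   0   1   2   3   4   5   6   7   8   9  10  11  12  13  14  15  16  17  18  19
  0   T   F   F   F   F   F   F   F   F   F   F   F   F   F   F   F   F   F   F   F
  1   T   F   F   F   F   F   F   T   F   F   F   F   F   F   F   F   F   F   F   F
  2   T   F   F   F   F   F   F   T   F   T   F   F   F   F   F   F   T   F   F   F
  3   T   F   F   F   F   F   F   T   F   T   F   F   F   F   T   F   T   F   F   F
  4   T   F   F   F   F   F   F   T   T   T   F   F   F   F   T   T   T   T   F   F
  5   T   F   F   T   F   F   F   T   T   T   T   T   T   F   T   T   T   T   T   T

14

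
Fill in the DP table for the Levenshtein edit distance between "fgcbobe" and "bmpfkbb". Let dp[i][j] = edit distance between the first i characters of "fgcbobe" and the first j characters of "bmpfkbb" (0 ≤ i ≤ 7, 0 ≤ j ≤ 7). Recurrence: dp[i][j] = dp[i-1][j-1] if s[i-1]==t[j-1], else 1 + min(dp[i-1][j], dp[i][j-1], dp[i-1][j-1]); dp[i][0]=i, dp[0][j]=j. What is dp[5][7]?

6

   ''  b  m  p  f  k  b  b
''  0  1  2  3  4  5  6  7
 f  1  1  2  3  3  4  5  6
 g  2  2  2  3  4  4  5  6
 c  3  3  3  3  4  5  5  6
 b  4  3  4  4  4  5  5  5
 o  5  4  4  5  5  5  6  6
 b  6  5  5  5  6  6  5  6
 e  7  6  6  6  6  7  6  6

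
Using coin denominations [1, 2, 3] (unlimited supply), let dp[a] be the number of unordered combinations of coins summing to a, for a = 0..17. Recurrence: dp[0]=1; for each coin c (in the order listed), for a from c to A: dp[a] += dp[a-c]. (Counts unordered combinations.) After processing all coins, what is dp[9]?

12

after  coin     0     1     2     3     4     5     6     7     8     9    10    11    12    13    14    15    16    17
          1     1     1     1     1     1     1     1     1     1     1     1     1     1     1     1     1     1     1
          2     1     1     2     2     3     3     4     4     5     5     6     6     7     7     8     8     9     9
          3     1     1     2     3     4     5     7     8    10    12    14    16    19    21    24    27    30    33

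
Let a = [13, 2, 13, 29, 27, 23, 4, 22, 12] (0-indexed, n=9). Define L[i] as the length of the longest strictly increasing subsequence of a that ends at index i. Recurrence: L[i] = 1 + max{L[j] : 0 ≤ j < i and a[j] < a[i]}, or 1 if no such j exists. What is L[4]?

3

   i    0    1    2    3    4    5    6    7    8
a[i]   13    2   13   29   27   23    4   22   12
L[i]    1    1    2    3    3    3    2    3    3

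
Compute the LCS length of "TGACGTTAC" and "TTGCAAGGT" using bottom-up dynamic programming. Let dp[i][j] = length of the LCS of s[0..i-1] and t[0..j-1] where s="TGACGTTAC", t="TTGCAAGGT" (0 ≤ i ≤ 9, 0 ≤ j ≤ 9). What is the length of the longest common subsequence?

   ''  T  T  G  C  A  A  G  G  T
''  0  0  0  0  0  0  0  0  0  0
 T  0  1  1  1  1  1  1  1  1  1
 G  0  1  1  2  2  2  2  2  2  2
 A  0  1  1  2  2  3  3  3  3  3
 C  0  1  1  2  3  3  3  3  3  3
 G  0  1  1  2  3  3  3  4  4  4
 T  0  1  2  2  3  3  3  4  4  5
 T  0  1  2  2  3  3  3  4  4  5
 A  0  1  2  2  3  4  4  4  4  5
 C  0  1  2  2  3  4  4  4  4  5

5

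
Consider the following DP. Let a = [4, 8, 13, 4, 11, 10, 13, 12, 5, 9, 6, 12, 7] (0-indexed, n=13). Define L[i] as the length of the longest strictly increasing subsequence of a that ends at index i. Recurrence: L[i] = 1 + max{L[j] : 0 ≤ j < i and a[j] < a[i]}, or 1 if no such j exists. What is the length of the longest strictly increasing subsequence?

   i    0    1    2    3    4    5    6    7    8    9   10   11   12
a[i]    4    8   13    4   11   10   13   12    5    9    6   12    7
L[i]    1    2    3    1    3    3    4    4    2    3    3    4    4

4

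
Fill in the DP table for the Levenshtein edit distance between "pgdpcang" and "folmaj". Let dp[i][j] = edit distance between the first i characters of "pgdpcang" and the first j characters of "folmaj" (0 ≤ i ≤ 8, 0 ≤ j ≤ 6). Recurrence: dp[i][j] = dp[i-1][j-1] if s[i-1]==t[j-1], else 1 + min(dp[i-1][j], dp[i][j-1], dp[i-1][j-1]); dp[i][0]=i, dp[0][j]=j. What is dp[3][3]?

   ''  f  o  l  m  a  j
''  0  1  2  3  4  5  6
 p  1  1  2  3  4  5  6
 g  2  2  2  3  4  5  6
 d  3  3  3  3  4  5  6
 p  4  4  4  4  4  5  6
 c  5  5  5  5  5  5  6
 a  6  6  6  6  6  5  6
 n  7  7  7  7  7  6  6
 g  8  8  8  8  8  7  7

3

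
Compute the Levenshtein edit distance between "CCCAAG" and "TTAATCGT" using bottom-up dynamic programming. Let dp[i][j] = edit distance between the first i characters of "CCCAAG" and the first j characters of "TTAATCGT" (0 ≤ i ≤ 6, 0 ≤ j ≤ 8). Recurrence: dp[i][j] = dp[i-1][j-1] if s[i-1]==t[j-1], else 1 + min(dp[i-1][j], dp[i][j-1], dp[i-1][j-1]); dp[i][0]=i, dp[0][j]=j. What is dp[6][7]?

5

   ''  T  T  A  A  T  C  G  T
''  0  1  2  3  4  5  6  7  8
 C  1  1  2  3  4  5  5  6  7
 C  2  2  2  3  4  5  5  6  7
 C  3  3  3  3  4  5  5  6  7
 A  4  4  4  3  3  4  5  6  7
 A  5  5  5  4  3  4  5  6  7
 G  6  6  6  5  4  4  5  5  6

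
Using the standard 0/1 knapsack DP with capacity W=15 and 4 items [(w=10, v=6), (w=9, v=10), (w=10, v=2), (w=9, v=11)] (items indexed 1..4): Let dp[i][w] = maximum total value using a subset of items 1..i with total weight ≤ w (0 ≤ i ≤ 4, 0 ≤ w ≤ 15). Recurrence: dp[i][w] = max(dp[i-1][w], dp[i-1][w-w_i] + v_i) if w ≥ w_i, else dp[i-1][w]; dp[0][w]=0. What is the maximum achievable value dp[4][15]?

11

i\w   0   1   2   3   4   5   6   7   8   9  10  11  12  13  14  15
  0   0   0   0   0   0   0   0   0   0   0   0   0   0   0   0   0
  1   0   0   0   0   0   0   0   0   0   0   6   6   6   6   6   6
  2   0   0   0   0   0   0   0   0   0  10  10  10  10  10  10  10
  3   0   0   0   0   0   0   0   0   0  10  10  10  10  10  10  10
  4   0   0   0   0   0   0   0   0   0  11  11  11  11  11  11  11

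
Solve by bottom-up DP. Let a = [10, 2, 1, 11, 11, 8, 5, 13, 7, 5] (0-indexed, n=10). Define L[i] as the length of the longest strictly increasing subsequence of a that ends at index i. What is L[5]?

2

   i    0    1    2    3    4    5    6    7    8    9
a[i]   10    2    1   11   11    8    5   13    7    5
L[i]    1    1    1    2    2    2    2    3    3    2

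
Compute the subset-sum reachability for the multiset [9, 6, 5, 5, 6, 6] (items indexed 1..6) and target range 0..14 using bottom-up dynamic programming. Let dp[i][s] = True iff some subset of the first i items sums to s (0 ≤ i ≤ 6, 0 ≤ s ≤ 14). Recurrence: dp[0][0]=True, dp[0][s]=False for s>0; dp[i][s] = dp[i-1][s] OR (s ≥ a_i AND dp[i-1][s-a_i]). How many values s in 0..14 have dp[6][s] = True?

8

i\s   0   1   2   3   4   5   6   7   8   9  10  11  12  13  14
  0   T   F   F   F   F   F   F   F   F   F   F   F   F   F   F
  1   T   F   F   F   F   F   F   F   F   T   F   F   F   F   F
  2   T   F   F   F   F   F   T   F   F   T   F   F   F   F   F
  3   T   F   F   F   F   T   T   F   F   T   F   T   F   F   T
  4   T   F   F   F   F   T   T   F   F   T   T   T   F   F   T
  5   T   F   F   F   F   T   T   F   F   T   T   T   T   F   T
  6   T   F   F   F   F   T   T   F   F   T   T   T   T   F   T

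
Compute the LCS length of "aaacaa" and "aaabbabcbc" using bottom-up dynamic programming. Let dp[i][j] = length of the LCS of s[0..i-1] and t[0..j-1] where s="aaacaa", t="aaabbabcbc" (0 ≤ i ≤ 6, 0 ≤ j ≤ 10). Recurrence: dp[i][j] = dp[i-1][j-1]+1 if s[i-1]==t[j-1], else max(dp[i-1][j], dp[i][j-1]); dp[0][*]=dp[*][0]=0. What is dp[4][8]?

4

   ''  a  a  a  b  b  a  b  c  b  c
''  0  0  0  0  0  0  0  0  0  0  0
 a  0  1  1  1  1  1  1  1  1  1  1
 a  0  1  2  2  2  2  2  2  2  2  2
 a  0  1  2  3  3  3  3  3  3  3  3
 c  0  1  2  3  3  3  3  3  4  4  4
 a  0  1  2  3  3  3  4  4  4  4  4
 a  0  1  2  3  3  3  4  4  4  4  4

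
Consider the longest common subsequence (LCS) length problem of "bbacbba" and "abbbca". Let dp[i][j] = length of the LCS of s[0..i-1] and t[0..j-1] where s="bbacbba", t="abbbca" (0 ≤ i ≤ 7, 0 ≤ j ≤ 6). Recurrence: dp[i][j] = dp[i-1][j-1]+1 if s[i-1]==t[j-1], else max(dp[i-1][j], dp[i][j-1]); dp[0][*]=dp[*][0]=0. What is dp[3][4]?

2

   ''  a  b  b  b  c  a
''  0  0  0  0  0  0  0
 b  0  0  1  1  1  1  1
 b  0  0  1  2  2  2  2
 a  0  1  1  2  2  2  3
 c  0  1  1  2  2  3  3
 b  0  1  2  2  3  3  3
 b  0  1  2  3  3  3  3
 a  0  1  2  3  3  3  4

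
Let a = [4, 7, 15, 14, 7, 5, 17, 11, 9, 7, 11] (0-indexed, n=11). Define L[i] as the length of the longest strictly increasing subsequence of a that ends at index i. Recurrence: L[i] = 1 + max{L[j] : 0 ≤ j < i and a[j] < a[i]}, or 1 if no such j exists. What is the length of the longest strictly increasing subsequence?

   i    0    1    2    3    4    5    6    7    8    9   10
a[i]    4    7   15   14    7    5   17   11    9    7   11
L[i]    1    2    3    3    2    2    4    3    3    3    4

4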